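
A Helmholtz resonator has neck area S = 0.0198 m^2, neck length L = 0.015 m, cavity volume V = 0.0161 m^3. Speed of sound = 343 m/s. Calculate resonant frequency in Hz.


Given values:
  S = 0.0198 m^2, L = 0.015 m, V = 0.0161 m^3, c = 343 m/s
Formula: f = (c / (2*pi)) * sqrt(S / (V * L))
Compute V * L = 0.0161 * 0.015 = 0.0002415
Compute S / (V * L) = 0.0198 / 0.0002415 = 81.9876
Compute sqrt(81.9876) = 9.0547
Compute c / (2*pi) = 343 / 6.283185 = 54.590148
f = 54.590148 * 9.0547 = 494.3

494.3 Hz


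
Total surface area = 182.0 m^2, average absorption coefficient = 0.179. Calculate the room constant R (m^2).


Given values:
  S = 182.0 m^2, alpha = 0.179
Formula: R = S * alpha / (1 - alpha)
Numerator: 182.0 * 0.179 = 32.578
Denominator: 1 - 0.179 = 0.821
R = 32.578 / 0.821 = 39.68

39.68 m^2


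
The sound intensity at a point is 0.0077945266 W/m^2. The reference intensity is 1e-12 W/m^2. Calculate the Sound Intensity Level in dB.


Given values:
  I = 0.0077945266 W/m^2
  I_ref = 1e-12 W/m^2
Formula: SIL = 10 * log10(I / I_ref)
Compute ratio: I / I_ref = 7794526600
Compute log10: log10(7794526600) = 9.89179
Multiply: SIL = 10 * 9.89179 = 98.92

98.92 dB


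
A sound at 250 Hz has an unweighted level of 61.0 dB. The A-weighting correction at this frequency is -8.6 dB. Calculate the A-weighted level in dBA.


Given values:
  SPL = 61.0 dB
  A-weighting at 250 Hz = -8.6 dB
Formula: L_A = SPL + A_weight
L_A = 61.0 + (-8.6)
L_A = 52.4

52.4 dBA


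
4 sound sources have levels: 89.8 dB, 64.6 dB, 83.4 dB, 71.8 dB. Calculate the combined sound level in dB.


Formula: L_total = 10 * log10( sum(10^(Li/10)) )
  Source 1: 10^(89.8/10) = 954992586.0214
  Source 2: 10^(64.6/10) = 2884031.5031
  Source 3: 10^(83.4/10) = 218776162.395
  Source 4: 10^(71.8/10) = 15135612.4844
Sum of linear values = 1191788392.4039
L_total = 10 * log10(1191788392.4039) = 90.76

90.76 dB


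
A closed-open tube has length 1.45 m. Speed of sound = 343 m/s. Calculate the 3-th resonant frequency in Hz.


Given values:
  Tube type: closed-open, L = 1.45 m, c = 343 m/s, n = 3
Formula: f_n = (2n - 1) * c / (4 * L)
Compute 2n - 1 = 2*3 - 1 = 5
Compute 4 * L = 4 * 1.45 = 5.8
f = 5 * 343 / 5.8
f = 295.69

295.69 Hz


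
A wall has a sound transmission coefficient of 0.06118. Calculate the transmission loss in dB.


Given values:
  tau = 0.06118
Formula: TL = 10 * log10(1 / tau)
Compute 1 / tau = 1 / 0.06118 = 16.3452
Compute log10(16.3452) = 1.21339
TL = 10 * 1.21339 = 12.13

12.13 dB


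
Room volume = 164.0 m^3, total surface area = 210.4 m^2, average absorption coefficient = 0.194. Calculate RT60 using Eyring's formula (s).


Given values:
  V = 164.0 m^3, S = 210.4 m^2, alpha = 0.194
Formula: RT60 = 0.161 * V / (-S * ln(1 - alpha))
Compute ln(1 - 0.194) = ln(0.806) = -0.215672
Denominator: -210.4 * -0.215672 = 45.3774
Numerator: 0.161 * 164.0 = 26.404
RT60 = 26.404 / 45.3774 = 0.582

0.582 s


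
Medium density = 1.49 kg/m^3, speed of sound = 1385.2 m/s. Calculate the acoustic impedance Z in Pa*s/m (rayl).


Given values:
  rho = 1.49 kg/m^3
  c = 1385.2 m/s
Formula: Z = rho * c
Z = 1.49 * 1385.2
Z = 2063.95

2063.95 rayl


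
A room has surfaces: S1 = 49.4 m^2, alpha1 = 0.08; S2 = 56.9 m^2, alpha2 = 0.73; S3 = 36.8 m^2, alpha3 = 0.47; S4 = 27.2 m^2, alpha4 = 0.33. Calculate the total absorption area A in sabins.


Given surfaces:
  Surface 1: 49.4 * 0.08 = 3.952
  Surface 2: 56.9 * 0.73 = 41.537
  Surface 3: 36.8 * 0.47 = 17.296
  Surface 4: 27.2 * 0.33 = 8.976
Formula: A = sum(Si * alpha_i)
A = 3.952 + 41.537 + 17.296 + 8.976
A = 71.76

71.76 sabins


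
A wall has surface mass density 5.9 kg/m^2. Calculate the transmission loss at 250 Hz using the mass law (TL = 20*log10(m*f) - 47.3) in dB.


Given values:
  m = 5.9 kg/m^2, f = 250 Hz
Formula: TL = 20 * log10(m * f) - 47.3
Compute m * f = 5.9 * 250 = 1475.0
Compute log10(1475.0) = 3.168792
Compute 20 * 3.168792 = 63.3758
TL = 63.3758 - 47.3 = 16.08

16.08 dB


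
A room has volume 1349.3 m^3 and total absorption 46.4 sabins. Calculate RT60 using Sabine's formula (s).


Given values:
  V = 1349.3 m^3
  A = 46.4 sabins
Formula: RT60 = 0.161 * V / A
Numerator: 0.161 * 1349.3 = 217.2373
RT60 = 217.2373 / 46.4 = 4.682

4.682 s


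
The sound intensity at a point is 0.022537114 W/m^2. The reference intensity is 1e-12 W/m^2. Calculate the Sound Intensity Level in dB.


Given values:
  I = 0.022537114 W/m^2
  I_ref = 1e-12 W/m^2
Formula: SIL = 10 * log10(I / I_ref)
Compute ratio: I / I_ref = 22537114000
Compute log10: log10(22537114000) = 10.352898
Multiply: SIL = 10 * 10.352898 = 103.53

103.53 dB


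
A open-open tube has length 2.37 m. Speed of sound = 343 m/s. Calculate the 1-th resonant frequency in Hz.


Given values:
  Tube type: open-open, L = 2.37 m, c = 343 m/s, n = 1
Formula: f_n = n * c / (2 * L)
Compute 2 * L = 2 * 2.37 = 4.74
f = 1 * 343 / 4.74
f = 72.36

72.36 Hz


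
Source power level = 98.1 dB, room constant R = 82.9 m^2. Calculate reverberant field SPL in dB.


Given values:
  Lw = 98.1 dB, R = 82.9 m^2
Formula: SPL = Lw + 10 * log10(4 / R)
Compute 4 / R = 4 / 82.9 = 0.048251
Compute 10 * log10(0.048251) = -13.1649
SPL = 98.1 + (-13.1649) = 84.94

84.94 dB


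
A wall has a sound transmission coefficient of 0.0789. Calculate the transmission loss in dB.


Given values:
  tau = 0.0789
Formula: TL = 10 * log10(1 / tau)
Compute 1 / tau = 1 / 0.0789 = 12.6743
Compute log10(12.6743) = 1.102924
TL = 10 * 1.102924 = 11.03

11.03 dB


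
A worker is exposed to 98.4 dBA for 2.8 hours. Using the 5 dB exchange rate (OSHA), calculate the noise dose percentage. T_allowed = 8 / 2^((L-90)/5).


Given values:
  L = 98.4 dBA, T = 2.8 hours
Formula: T_allowed = 8 / 2^((L - 90) / 5)
Compute exponent: (98.4 - 90) / 5 = 1.68
Compute 2^(1.68) = 3.20428
T_allowed = 8 / 3.20428 = 2.496661 hours
Dose = (T / T_allowed) * 100
Dose = (2.8 / 2.496661) * 100 = 112.15

112.15 %


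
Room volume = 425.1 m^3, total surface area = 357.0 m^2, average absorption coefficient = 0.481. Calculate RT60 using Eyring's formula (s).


Given values:
  V = 425.1 m^3, S = 357.0 m^2, alpha = 0.481
Formula: RT60 = 0.161 * V / (-S * ln(1 - alpha))
Compute ln(1 - 0.481) = ln(0.519) = -0.655851
Denominator: -357.0 * -0.655851 = 234.1388
Numerator: 0.161 * 425.1 = 68.4411
RT60 = 68.4411 / 234.1388 = 0.292

0.292 s


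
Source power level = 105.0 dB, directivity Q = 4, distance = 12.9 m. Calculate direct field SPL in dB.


Given values:
  Lw = 105.0 dB, Q = 4, r = 12.9 m
Formula: SPL = Lw + 10 * log10(Q / (4 * pi * r^2))
Compute 4 * pi * r^2 = 4 * pi * 12.9^2 = 2091.1697
Compute Q / denom = 4 / 2091.1697 = 0.00191281
Compute 10 * log10(0.00191281) = -27.1833
SPL = 105.0 + (-27.1833) = 77.82

77.82 dB


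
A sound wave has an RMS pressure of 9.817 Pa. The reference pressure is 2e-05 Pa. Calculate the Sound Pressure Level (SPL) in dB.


Given values:
  p = 9.817 Pa
  p_ref = 2e-05 Pa
Formula: SPL = 20 * log10(p / p_ref)
Compute ratio: p / p_ref = 9.817 / 2e-05 = 490850
Compute log10: log10(490850) = 5.690949
Multiply: SPL = 20 * 5.690949 = 113.82

113.82 dB


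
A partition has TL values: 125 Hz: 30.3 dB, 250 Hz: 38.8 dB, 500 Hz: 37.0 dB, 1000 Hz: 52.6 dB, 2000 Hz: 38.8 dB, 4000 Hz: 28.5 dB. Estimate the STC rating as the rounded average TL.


Given TL values at each frequency:
  125 Hz: 30.3 dB
  250 Hz: 38.8 dB
  500 Hz: 37.0 dB
  1000 Hz: 52.6 dB
  2000 Hz: 38.8 dB
  4000 Hz: 28.5 dB
Formula: STC ~ round(average of TL values)
Sum = 30.3 + 38.8 + 37.0 + 52.6 + 38.8 + 28.5 = 226.0
Average = 226.0 / 6 = 37.67
Rounded: 38

38


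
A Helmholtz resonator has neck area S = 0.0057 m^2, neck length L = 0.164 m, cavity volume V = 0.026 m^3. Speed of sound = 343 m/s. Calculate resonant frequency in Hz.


Given values:
  S = 0.0057 m^2, L = 0.164 m, V = 0.026 m^3, c = 343 m/s
Formula: f = (c / (2*pi)) * sqrt(S / (V * L))
Compute V * L = 0.026 * 0.164 = 0.004264
Compute S / (V * L) = 0.0057 / 0.004264 = 1.3368
Compute sqrt(1.3368) = 1.156201
Compute c / (2*pi) = 343 / 6.283185 = 54.590148
f = 54.590148 * 1.156201 = 63.12

63.12 Hz


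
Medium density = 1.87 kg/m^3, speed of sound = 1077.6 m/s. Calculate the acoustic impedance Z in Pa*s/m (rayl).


Given values:
  rho = 1.87 kg/m^3
  c = 1077.6 m/s
Formula: Z = rho * c
Z = 1.87 * 1077.6
Z = 2015.11

2015.11 rayl


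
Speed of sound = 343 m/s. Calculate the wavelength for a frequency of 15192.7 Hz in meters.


Given values:
  c = 343 m/s, f = 15192.7 Hz
Formula: lambda = c / f
lambda = 343 / 15192.7
lambda = 0.0226

0.0226 m


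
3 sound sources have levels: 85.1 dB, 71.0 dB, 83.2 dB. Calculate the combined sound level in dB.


Formula: L_total = 10 * log10( sum(10^(Li/10)) )
  Source 1: 10^(85.1/10) = 323593656.9296
  Source 2: 10^(71.0/10) = 12589254.1179
  Source 3: 10^(83.2/10) = 208929613.0854
Sum of linear values = 545112524.1329
L_total = 10 * log10(545112524.1329) = 87.36

87.36 dB


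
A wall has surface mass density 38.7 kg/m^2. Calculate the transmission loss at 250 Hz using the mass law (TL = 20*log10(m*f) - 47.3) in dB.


Given values:
  m = 38.7 kg/m^2, f = 250 Hz
Formula: TL = 20 * log10(m * f) - 47.3
Compute m * f = 38.7 * 250 = 9675.0
Compute log10(9675.0) = 3.985651
Compute 20 * 3.985651 = 79.713
TL = 79.713 - 47.3 = 32.41

32.41 dB


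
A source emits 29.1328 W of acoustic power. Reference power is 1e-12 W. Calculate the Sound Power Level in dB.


Given values:
  W = 29.1328 W
  W_ref = 1e-12 W
Formula: SWL = 10 * log10(W / W_ref)
Compute ratio: W / W_ref = 29132800000000
Compute log10: log10(29132800000000) = 13.464382
Multiply: SWL = 10 * 13.464382 = 134.64

134.64 dB


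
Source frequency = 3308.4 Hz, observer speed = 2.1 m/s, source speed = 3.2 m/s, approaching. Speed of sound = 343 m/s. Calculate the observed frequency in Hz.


Given values:
  f_s = 3308.4 Hz, v_o = 2.1 m/s, v_s = 3.2 m/s
  Direction: approaching
Formula: f_o = f_s * (c + v_o) / (c - v_s)
Numerator: c + v_o = 343 + 2.1 = 345.1
Denominator: c - v_s = 343 - 3.2 = 339.8
f_o = 3308.4 * 345.1 / 339.8 = 3360.0

3360.0 Hz


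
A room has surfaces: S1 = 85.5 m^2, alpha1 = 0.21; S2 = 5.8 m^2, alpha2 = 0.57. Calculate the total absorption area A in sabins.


Given surfaces:
  Surface 1: 85.5 * 0.21 = 17.955
  Surface 2: 5.8 * 0.57 = 3.306
Formula: A = sum(Si * alpha_i)
A = 17.955 + 3.306
A = 21.26

21.26 sabins


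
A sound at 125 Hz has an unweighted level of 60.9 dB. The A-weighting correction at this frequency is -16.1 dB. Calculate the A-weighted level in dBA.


Given values:
  SPL = 60.9 dB
  A-weighting at 125 Hz = -16.1 dB
Formula: L_A = SPL + A_weight
L_A = 60.9 + (-16.1)
L_A = 44.8

44.8 dBA


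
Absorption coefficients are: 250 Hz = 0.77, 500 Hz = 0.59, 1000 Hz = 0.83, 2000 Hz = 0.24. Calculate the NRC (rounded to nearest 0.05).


Given values:
  a_250 = 0.77, a_500 = 0.59
  a_1000 = 0.83, a_2000 = 0.24
Formula: NRC = (a250 + a500 + a1000 + a2000) / 4
Sum = 0.77 + 0.59 + 0.83 + 0.24 = 2.43
NRC = 2.43 / 4 = 0.6075
Rounded to nearest 0.05: 0.6

0.6


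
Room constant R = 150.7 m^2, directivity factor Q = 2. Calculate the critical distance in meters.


Given values:
  R = 150.7 m^2, Q = 2
Formula: d_c = 0.141 * sqrt(Q * R)
Compute Q * R = 2 * 150.7 = 301.4
Compute sqrt(301.4) = 17.3609
d_c = 0.141 * 17.3609 = 2.448

2.448 m


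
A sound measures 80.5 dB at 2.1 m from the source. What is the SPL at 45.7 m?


Given values:
  SPL1 = 80.5 dB, r1 = 2.1 m, r2 = 45.7 m
Formula: SPL2 = SPL1 - 20 * log10(r2 / r1)
Compute ratio: r2 / r1 = 45.7 / 2.1 = 21.7619
Compute log10: log10(21.7619) = 1.337697
Compute drop: 20 * 1.337697 = 26.7539
SPL2 = 80.5 - 26.7539 = 53.75

53.75 dB


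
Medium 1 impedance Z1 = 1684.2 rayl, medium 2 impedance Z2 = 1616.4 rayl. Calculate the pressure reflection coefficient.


Given values:
  Z1 = 1684.2 rayl, Z2 = 1616.4 rayl
Formula: R = (Z2 - Z1) / (Z2 + Z1)
Numerator: Z2 - Z1 = 1616.4 - 1684.2 = -67.8
Denominator: Z2 + Z1 = 1616.4 + 1684.2 = 3300.6
R = -67.8 / 3300.6 = -0.0205

-0.0205


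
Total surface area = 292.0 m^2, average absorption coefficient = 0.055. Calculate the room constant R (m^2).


Given values:
  S = 292.0 m^2, alpha = 0.055
Formula: R = S * alpha / (1 - alpha)
Numerator: 292.0 * 0.055 = 16.06
Denominator: 1 - 0.055 = 0.945
R = 16.06 / 0.945 = 16.99

16.99 m^2


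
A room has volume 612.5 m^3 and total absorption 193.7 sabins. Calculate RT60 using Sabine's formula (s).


Given values:
  V = 612.5 m^3
  A = 193.7 sabins
Formula: RT60 = 0.161 * V / A
Numerator: 0.161 * 612.5 = 98.6125
RT60 = 98.6125 / 193.7 = 0.509

0.509 s


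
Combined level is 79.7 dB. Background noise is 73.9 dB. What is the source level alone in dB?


Given values:
  L_total = 79.7 dB, L_bg = 73.9 dB
Formula: L_source = 10 * log10(10^(L_total/10) - 10^(L_bg/10))
Convert to linear:
  10^(79.7/10) = 93325430.0797
  10^(73.9/10) = 24547089.1569
Difference: 93325430.0797 - 24547089.1569 = 68778340.9228
L_source = 10 * log10(68778340.9228) = 78.37

78.37 dB


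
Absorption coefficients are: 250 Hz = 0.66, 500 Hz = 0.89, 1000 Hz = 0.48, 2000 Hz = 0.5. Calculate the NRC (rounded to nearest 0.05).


Given values:
  a_250 = 0.66, a_500 = 0.89
  a_1000 = 0.48, a_2000 = 0.5
Formula: NRC = (a250 + a500 + a1000 + a2000) / 4
Sum = 0.66 + 0.89 + 0.48 + 0.5 = 2.53
NRC = 2.53 / 4 = 0.6325
Rounded to nearest 0.05: 0.65

0.65


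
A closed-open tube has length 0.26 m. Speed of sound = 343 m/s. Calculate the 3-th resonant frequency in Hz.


Given values:
  Tube type: closed-open, L = 0.26 m, c = 343 m/s, n = 3
Formula: f_n = (2n - 1) * c / (4 * L)
Compute 2n - 1 = 2*3 - 1 = 5
Compute 4 * L = 4 * 0.26 = 1.04
f = 5 * 343 / 1.04
f = 1649.04

1649.04 Hz


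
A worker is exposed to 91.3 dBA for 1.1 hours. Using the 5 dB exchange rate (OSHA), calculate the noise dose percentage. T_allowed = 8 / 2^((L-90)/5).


Given values:
  L = 91.3 dBA, T = 1.1 hours
Formula: T_allowed = 8 / 2^((L - 90) / 5)
Compute exponent: (91.3 - 90) / 5 = 0.26
Compute 2^(0.26) = 1.197479
T_allowed = 8 / 1.197479 = 6.680702 hours
Dose = (T / T_allowed) * 100
Dose = (1.1 / 6.680702) * 100 = 16.47

16.47 %


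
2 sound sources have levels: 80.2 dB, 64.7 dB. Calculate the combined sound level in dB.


Formula: L_total = 10 * log10( sum(10^(Li/10)) )
  Source 1: 10^(80.2/10) = 104712854.8051
  Source 2: 10^(64.7/10) = 2951209.2267
Sum of linear values = 107664064.0318
L_total = 10 * log10(107664064.0318) = 80.32

80.32 dB


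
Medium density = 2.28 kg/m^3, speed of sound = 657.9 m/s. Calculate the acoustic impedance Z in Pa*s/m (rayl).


Given values:
  rho = 2.28 kg/m^3
  c = 657.9 m/s
Formula: Z = rho * c
Z = 2.28 * 657.9
Z = 1500.01

1500.01 rayl


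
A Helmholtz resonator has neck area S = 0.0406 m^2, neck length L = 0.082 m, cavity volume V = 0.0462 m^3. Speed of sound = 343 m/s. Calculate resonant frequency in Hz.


Given values:
  S = 0.0406 m^2, L = 0.082 m, V = 0.0462 m^3, c = 343 m/s
Formula: f = (c / (2*pi)) * sqrt(S / (V * L))
Compute V * L = 0.0462 * 0.082 = 0.0037884
Compute S / (V * L) = 0.0406 / 0.0037884 = 10.7169
Compute sqrt(10.7169) = 3.273668
Compute c / (2*pi) = 343 / 6.283185 = 54.590148
f = 54.590148 * 3.273668 = 178.71

178.71 Hz


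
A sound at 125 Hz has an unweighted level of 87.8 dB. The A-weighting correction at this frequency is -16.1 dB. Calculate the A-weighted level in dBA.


Given values:
  SPL = 87.8 dB
  A-weighting at 125 Hz = -16.1 dB
Formula: L_A = SPL + A_weight
L_A = 87.8 + (-16.1)
L_A = 71.7

71.7 dBA


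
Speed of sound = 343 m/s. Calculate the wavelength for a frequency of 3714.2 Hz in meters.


Given values:
  c = 343 m/s, f = 3714.2 Hz
Formula: lambda = c / f
lambda = 343 / 3714.2
lambda = 0.0923

0.0923 m


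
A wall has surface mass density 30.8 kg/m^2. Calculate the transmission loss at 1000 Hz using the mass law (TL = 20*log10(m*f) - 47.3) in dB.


Given values:
  m = 30.8 kg/m^2, f = 1000 Hz
Formula: TL = 20 * log10(m * f) - 47.3
Compute m * f = 30.8 * 1000 = 30800.0
Compute log10(30800.0) = 4.488551
Compute 20 * 4.488551 = 89.771
TL = 89.771 - 47.3 = 42.47

42.47 dB


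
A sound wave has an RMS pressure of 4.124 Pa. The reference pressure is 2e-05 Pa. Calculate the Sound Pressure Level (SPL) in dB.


Given values:
  p = 4.124 Pa
  p_ref = 2e-05 Pa
Formula: SPL = 20 * log10(p / p_ref)
Compute ratio: p / p_ref = 4.124 / 2e-05 = 206200
Compute log10: log10(206200) = 5.314289
Multiply: SPL = 20 * 5.314289 = 106.29

106.29 dB


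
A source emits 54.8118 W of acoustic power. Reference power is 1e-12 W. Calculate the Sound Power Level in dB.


Given values:
  W = 54.8118 W
  W_ref = 1e-12 W
Formula: SWL = 10 * log10(W / W_ref)
Compute ratio: W / W_ref = 54811800000000
Compute log10: log10(54811800000000) = 13.738874
Multiply: SWL = 10 * 13.738874 = 137.39

137.39 dB


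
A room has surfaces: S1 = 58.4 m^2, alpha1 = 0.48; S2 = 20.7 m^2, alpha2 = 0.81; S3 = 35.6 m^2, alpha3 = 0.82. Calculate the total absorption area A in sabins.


Given surfaces:
  Surface 1: 58.4 * 0.48 = 28.032
  Surface 2: 20.7 * 0.81 = 16.767
  Surface 3: 35.6 * 0.82 = 29.192
Formula: A = sum(Si * alpha_i)
A = 28.032 + 16.767 + 29.192
A = 73.99

73.99 sabins


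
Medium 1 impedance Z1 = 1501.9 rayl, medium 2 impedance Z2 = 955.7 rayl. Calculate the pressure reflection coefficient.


Given values:
  Z1 = 1501.9 rayl, Z2 = 955.7 rayl
Formula: R = (Z2 - Z1) / (Z2 + Z1)
Numerator: Z2 - Z1 = 955.7 - 1501.9 = -546.2
Denominator: Z2 + Z1 = 955.7 + 1501.9 = 2457.6
R = -546.2 / 2457.6 = -0.2222

-0.2222


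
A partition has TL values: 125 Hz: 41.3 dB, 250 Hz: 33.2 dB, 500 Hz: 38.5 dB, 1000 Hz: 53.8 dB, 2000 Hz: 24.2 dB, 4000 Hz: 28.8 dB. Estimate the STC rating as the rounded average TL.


Given TL values at each frequency:
  125 Hz: 41.3 dB
  250 Hz: 33.2 dB
  500 Hz: 38.5 dB
  1000 Hz: 53.8 dB
  2000 Hz: 24.2 dB
  4000 Hz: 28.8 dB
Formula: STC ~ round(average of TL values)
Sum = 41.3 + 33.2 + 38.5 + 53.8 + 24.2 + 28.8 = 219.8
Average = 219.8 / 6 = 36.63
Rounded: 37

37


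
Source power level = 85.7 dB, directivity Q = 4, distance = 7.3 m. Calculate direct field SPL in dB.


Given values:
  Lw = 85.7 dB, Q = 4, r = 7.3 m
Formula: SPL = Lw + 10 * log10(Q / (4 * pi * r^2))
Compute 4 * pi * r^2 = 4 * pi * 7.3^2 = 669.6619
Compute Q / denom = 4 / 669.6619 = 0.00597316
Compute 10 * log10(0.00597316) = -22.238
SPL = 85.7 + (-22.238) = 63.46

63.46 dB


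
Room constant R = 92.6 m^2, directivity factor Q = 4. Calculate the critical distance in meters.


Given values:
  R = 92.6 m^2, Q = 4
Formula: d_c = 0.141 * sqrt(Q * R)
Compute Q * R = 4 * 92.6 = 370.4
Compute sqrt(370.4) = 19.2458
d_c = 0.141 * 19.2458 = 2.714

2.714 m


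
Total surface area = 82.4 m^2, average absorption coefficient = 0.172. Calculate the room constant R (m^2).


Given values:
  S = 82.4 m^2, alpha = 0.172
Formula: R = S * alpha / (1 - alpha)
Numerator: 82.4 * 0.172 = 14.1728
Denominator: 1 - 0.172 = 0.828
R = 14.1728 / 0.828 = 17.12

17.12 m^2


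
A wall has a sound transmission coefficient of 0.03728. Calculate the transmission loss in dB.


Given values:
  tau = 0.03728
Formula: TL = 10 * log10(1 / tau)
Compute 1 / tau = 1 / 0.03728 = 26.824
Compute log10(26.824) = 1.428524
TL = 10 * 1.428524 = 14.29

14.29 dB


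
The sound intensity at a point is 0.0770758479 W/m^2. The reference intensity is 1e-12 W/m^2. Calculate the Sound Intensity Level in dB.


Given values:
  I = 0.0770758479 W/m^2
  I_ref = 1e-12 W/m^2
Formula: SIL = 10 * log10(I / I_ref)
Compute ratio: I / I_ref = 77075847900
Compute log10: log10(77075847900) = 10.886918
Multiply: SIL = 10 * 10.886918 = 108.87

108.87 dB


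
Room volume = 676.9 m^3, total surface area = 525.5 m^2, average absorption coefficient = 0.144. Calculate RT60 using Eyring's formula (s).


Given values:
  V = 676.9 m^3, S = 525.5 m^2, alpha = 0.144
Formula: RT60 = 0.161 * V / (-S * ln(1 - alpha))
Compute ln(1 - 0.144) = ln(0.856) = -0.155485
Denominator: -525.5 * -0.155485 = 81.7074
Numerator: 0.161 * 676.9 = 108.9809
RT60 = 108.9809 / 81.7074 = 1.334

1.334 s


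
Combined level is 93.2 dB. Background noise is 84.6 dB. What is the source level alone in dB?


Given values:
  L_total = 93.2 dB, L_bg = 84.6 dB
Formula: L_source = 10 * log10(10^(L_total/10) - 10^(L_bg/10))
Convert to linear:
  10^(93.2/10) = 2089296130.854
  10^(84.6/10) = 288403150.3127
Difference: 2089296130.854 - 288403150.3127 = 1800892980.5413
L_source = 10 * log10(1800892980.5413) = 92.55

92.55 dB


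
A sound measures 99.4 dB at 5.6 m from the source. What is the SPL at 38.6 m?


Given values:
  SPL1 = 99.4 dB, r1 = 5.6 m, r2 = 38.6 m
Formula: SPL2 = SPL1 - 20 * log10(r2 / r1)
Compute ratio: r2 / r1 = 38.6 / 5.6 = 6.8929
Compute log10: log10(6.8929) = 0.838402
Compute drop: 20 * 0.838402 = 16.768
SPL2 = 99.4 - 16.768 = 82.63

82.63 dB


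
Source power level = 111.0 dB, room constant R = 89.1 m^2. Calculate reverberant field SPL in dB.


Given values:
  Lw = 111.0 dB, R = 89.1 m^2
Formula: SPL = Lw + 10 * log10(4 / R)
Compute 4 / R = 4 / 89.1 = 0.044893
Compute 10 * log10(0.044893) = -13.4782
SPL = 111.0 + (-13.4782) = 97.52

97.52 dB


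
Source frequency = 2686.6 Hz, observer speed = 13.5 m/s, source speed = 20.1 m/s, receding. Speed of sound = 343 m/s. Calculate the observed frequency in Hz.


Given values:
  f_s = 2686.6 Hz, v_o = 13.5 m/s, v_s = 20.1 m/s
  Direction: receding
Formula: f_o = f_s * (c - v_o) / (c + v_s)
Numerator: c - v_o = 343 - 13.5 = 329.5
Denominator: c + v_s = 343 + 20.1 = 363.1
f_o = 2686.6 * 329.5 / 363.1 = 2437.99

2437.99 Hz


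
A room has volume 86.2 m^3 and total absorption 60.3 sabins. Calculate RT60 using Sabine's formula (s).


Given values:
  V = 86.2 m^3
  A = 60.3 sabins
Formula: RT60 = 0.161 * V / A
Numerator: 0.161 * 86.2 = 13.8782
RT60 = 13.8782 / 60.3 = 0.23

0.23 s


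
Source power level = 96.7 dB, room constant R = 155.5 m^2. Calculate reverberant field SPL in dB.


Given values:
  Lw = 96.7 dB, R = 155.5 m^2
Formula: SPL = Lw + 10 * log10(4 / R)
Compute 4 / R = 4 / 155.5 = 0.025723
Compute 10 * log10(0.025723) = -15.8968
SPL = 96.7 + (-15.8968) = 80.8

80.8 dB


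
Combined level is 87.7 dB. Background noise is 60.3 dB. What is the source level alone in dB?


Given values:
  L_total = 87.7 dB, L_bg = 60.3 dB
Formula: L_source = 10 * log10(10^(L_total/10) - 10^(L_bg/10))
Convert to linear:
  10^(87.7/10) = 588843655.3556
  10^(60.3/10) = 1071519.3052
Difference: 588843655.3556 - 1071519.3052 = 587772136.0504
L_source = 10 * log10(587772136.0504) = 87.69

87.69 dB


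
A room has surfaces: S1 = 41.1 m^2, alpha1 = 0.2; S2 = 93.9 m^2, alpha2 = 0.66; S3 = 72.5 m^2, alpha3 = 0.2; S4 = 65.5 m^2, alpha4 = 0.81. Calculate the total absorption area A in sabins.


Given surfaces:
  Surface 1: 41.1 * 0.2 = 8.22
  Surface 2: 93.9 * 0.66 = 61.974
  Surface 3: 72.5 * 0.2 = 14.5
  Surface 4: 65.5 * 0.81 = 53.055
Formula: A = sum(Si * alpha_i)
A = 8.22 + 61.974 + 14.5 + 53.055
A = 137.75

137.75 sabins


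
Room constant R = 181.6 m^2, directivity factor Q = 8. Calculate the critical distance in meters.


Given values:
  R = 181.6 m^2, Q = 8
Formula: d_c = 0.141 * sqrt(Q * R)
Compute Q * R = 8 * 181.6 = 1452.8
Compute sqrt(1452.8) = 38.1156
d_c = 0.141 * 38.1156 = 5.374

5.374 m


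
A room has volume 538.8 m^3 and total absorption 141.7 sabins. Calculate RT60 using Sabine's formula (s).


Given values:
  V = 538.8 m^3
  A = 141.7 sabins
Formula: RT60 = 0.161 * V / A
Numerator: 0.161 * 538.8 = 86.7468
RT60 = 86.7468 / 141.7 = 0.612

0.612 s


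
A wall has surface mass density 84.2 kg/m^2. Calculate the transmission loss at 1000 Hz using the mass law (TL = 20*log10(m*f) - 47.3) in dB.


Given values:
  m = 84.2 kg/m^2, f = 1000 Hz
Formula: TL = 20 * log10(m * f) - 47.3
Compute m * f = 84.2 * 1000 = 84200.0
Compute log10(84200.0) = 4.925312
Compute 20 * 4.925312 = 98.5062
TL = 98.5062 - 47.3 = 51.21

51.21 dB


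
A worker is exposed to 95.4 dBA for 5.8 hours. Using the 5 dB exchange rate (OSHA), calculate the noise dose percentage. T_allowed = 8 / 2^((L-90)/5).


Given values:
  L = 95.4 dBA, T = 5.8 hours
Formula: T_allowed = 8 / 2^((L - 90) / 5)
Compute exponent: (95.4 - 90) / 5 = 1.08
Compute 2^(1.08) = 2.114036
T_allowed = 8 / 2.114036 = 3.784231 hours
Dose = (T / T_allowed) * 100
Dose = (5.8 / 3.784231) * 100 = 153.27

153.27 %


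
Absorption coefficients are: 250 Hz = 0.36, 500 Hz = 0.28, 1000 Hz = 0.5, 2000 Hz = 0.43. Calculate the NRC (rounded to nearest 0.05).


Given values:
  a_250 = 0.36, a_500 = 0.28
  a_1000 = 0.5, a_2000 = 0.43
Formula: NRC = (a250 + a500 + a1000 + a2000) / 4
Sum = 0.36 + 0.28 + 0.5 + 0.43 = 1.57
NRC = 1.57 / 4 = 0.3925
Rounded to nearest 0.05: 0.4

0.4


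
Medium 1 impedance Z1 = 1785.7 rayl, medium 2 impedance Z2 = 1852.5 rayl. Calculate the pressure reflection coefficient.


Given values:
  Z1 = 1785.7 rayl, Z2 = 1852.5 rayl
Formula: R = (Z2 - Z1) / (Z2 + Z1)
Numerator: Z2 - Z1 = 1852.5 - 1785.7 = 66.8
Denominator: Z2 + Z1 = 1852.5 + 1785.7 = 3638.2
R = 66.8 / 3638.2 = 0.0184

0.0184


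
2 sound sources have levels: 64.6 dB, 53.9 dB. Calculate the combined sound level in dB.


Formula: L_total = 10 * log10( sum(10^(Li/10)) )
  Source 1: 10^(64.6/10) = 2884031.5031
  Source 2: 10^(53.9/10) = 245470.8916
Sum of linear values = 3129502.3947
L_total = 10 * log10(3129502.3947) = 64.95

64.95 dB


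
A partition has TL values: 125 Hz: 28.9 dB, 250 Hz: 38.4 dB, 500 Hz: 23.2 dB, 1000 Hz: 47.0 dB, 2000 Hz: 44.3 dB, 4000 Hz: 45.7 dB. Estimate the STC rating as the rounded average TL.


Given TL values at each frequency:
  125 Hz: 28.9 dB
  250 Hz: 38.4 dB
  500 Hz: 23.2 dB
  1000 Hz: 47.0 dB
  2000 Hz: 44.3 dB
  4000 Hz: 45.7 dB
Formula: STC ~ round(average of TL values)
Sum = 28.9 + 38.4 + 23.2 + 47.0 + 44.3 + 45.7 = 227.5
Average = 227.5 / 6 = 37.92
Rounded: 38

38


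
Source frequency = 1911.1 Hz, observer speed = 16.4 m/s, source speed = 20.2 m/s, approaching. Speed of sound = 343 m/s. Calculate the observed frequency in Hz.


Given values:
  f_s = 1911.1 Hz, v_o = 16.4 m/s, v_s = 20.2 m/s
  Direction: approaching
Formula: f_o = f_s * (c + v_o) / (c - v_s)
Numerator: c + v_o = 343 + 16.4 = 359.4
Denominator: c - v_s = 343 - 20.2 = 322.8
f_o = 1911.1 * 359.4 / 322.8 = 2127.79

2127.79 Hz


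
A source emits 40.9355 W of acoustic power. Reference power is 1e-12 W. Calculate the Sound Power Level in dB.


Given values:
  W = 40.9355 W
  W_ref = 1e-12 W
Formula: SWL = 10 * log10(W / W_ref)
Compute ratio: W / W_ref = 40935500000000
Compute log10: log10(40935500000000) = 13.6121
Multiply: SWL = 10 * 13.6121 = 136.12

136.12 dB


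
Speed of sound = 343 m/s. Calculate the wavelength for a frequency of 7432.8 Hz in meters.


Given values:
  c = 343 m/s, f = 7432.8 Hz
Formula: lambda = c / f
lambda = 343 / 7432.8
lambda = 0.0461

0.0461 m


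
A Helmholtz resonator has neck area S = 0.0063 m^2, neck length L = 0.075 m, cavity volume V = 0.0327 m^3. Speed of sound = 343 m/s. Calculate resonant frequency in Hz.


Given values:
  S = 0.0063 m^2, L = 0.075 m, V = 0.0327 m^3, c = 343 m/s
Formula: f = (c / (2*pi)) * sqrt(S / (V * L))
Compute V * L = 0.0327 * 0.075 = 0.0024525
Compute S / (V * L) = 0.0063 / 0.0024525 = 2.5688
Compute sqrt(2.5688) = 1.602748
Compute c / (2*pi) = 343 / 6.283185 = 54.590148
f = 54.590148 * 1.602748 = 87.49

87.49 Hz


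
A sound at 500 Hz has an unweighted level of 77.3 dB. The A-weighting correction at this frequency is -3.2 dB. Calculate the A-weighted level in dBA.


Given values:
  SPL = 77.3 dB
  A-weighting at 500 Hz = -3.2 dB
Formula: L_A = SPL + A_weight
L_A = 77.3 + (-3.2)
L_A = 74.1

74.1 dBA


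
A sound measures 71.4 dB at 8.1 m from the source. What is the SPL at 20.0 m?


Given values:
  SPL1 = 71.4 dB, r1 = 8.1 m, r2 = 20.0 m
Formula: SPL2 = SPL1 - 20 * log10(r2 / r1)
Compute ratio: r2 / r1 = 20.0 / 8.1 = 2.4691
Compute log10: log10(2.4691) = 0.392539
Compute drop: 20 * 0.392539 = 7.8508
SPL2 = 71.4 - 7.8508 = 63.55

63.55 dB


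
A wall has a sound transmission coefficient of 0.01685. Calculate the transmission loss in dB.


Given values:
  tau = 0.01685
Formula: TL = 10 * log10(1 / tau)
Compute 1 / tau = 1 / 0.01685 = 59.3472
Compute log10(59.3472) = 1.7734
TL = 10 * 1.7734 = 17.73

17.73 dB


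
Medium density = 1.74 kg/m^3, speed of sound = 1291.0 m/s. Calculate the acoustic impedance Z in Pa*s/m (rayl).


Given values:
  rho = 1.74 kg/m^3
  c = 1291.0 m/s
Formula: Z = rho * c
Z = 1.74 * 1291.0
Z = 2246.34

2246.34 rayl


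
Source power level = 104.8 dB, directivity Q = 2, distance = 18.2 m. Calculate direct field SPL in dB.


Given values:
  Lw = 104.8 dB, Q = 2, r = 18.2 m
Formula: SPL = Lw + 10 * log10(Q / (4 * pi * r^2))
Compute 4 * pi * r^2 = 4 * pi * 18.2^2 = 4162.4846
Compute Q / denom = 2 / 4162.4846 = 0.00048048
Compute 10 * log10(0.00048048) = -33.1832
SPL = 104.8 + (-33.1832) = 71.62

71.62 dB


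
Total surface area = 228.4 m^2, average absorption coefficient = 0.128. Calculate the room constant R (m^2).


Given values:
  S = 228.4 m^2, alpha = 0.128
Formula: R = S * alpha / (1 - alpha)
Numerator: 228.4 * 0.128 = 29.2352
Denominator: 1 - 0.128 = 0.872
R = 29.2352 / 0.872 = 33.53

33.53 m^2


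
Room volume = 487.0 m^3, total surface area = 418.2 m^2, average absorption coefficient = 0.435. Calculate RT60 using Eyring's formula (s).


Given values:
  V = 487.0 m^3, S = 418.2 m^2, alpha = 0.435
Formula: RT60 = 0.161 * V / (-S * ln(1 - alpha))
Compute ln(1 - 0.435) = ln(0.565) = -0.57093
Denominator: -418.2 * -0.57093 = 238.7629
Numerator: 0.161 * 487.0 = 78.407
RT60 = 78.407 / 238.7629 = 0.328

0.328 s


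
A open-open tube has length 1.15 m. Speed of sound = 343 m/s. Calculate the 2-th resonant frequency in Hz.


Given values:
  Tube type: open-open, L = 1.15 m, c = 343 m/s, n = 2
Formula: f_n = n * c / (2 * L)
Compute 2 * L = 2 * 1.15 = 2.3
f = 2 * 343 / 2.3
f = 298.26

298.26 Hz


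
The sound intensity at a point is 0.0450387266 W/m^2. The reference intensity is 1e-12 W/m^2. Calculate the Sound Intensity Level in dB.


Given values:
  I = 0.0450387266 W/m^2
  I_ref = 1e-12 W/m^2
Formula: SIL = 10 * log10(I / I_ref)
Compute ratio: I / I_ref = 45038726600
Compute log10: log10(45038726600) = 10.653586
Multiply: SIL = 10 * 10.653586 = 106.54

106.54 dB


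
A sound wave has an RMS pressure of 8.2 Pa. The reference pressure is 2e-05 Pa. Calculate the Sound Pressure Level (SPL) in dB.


Given values:
  p = 8.2 Pa
  p_ref = 2e-05 Pa
Formula: SPL = 20 * log10(p / p_ref)
Compute ratio: p / p_ref = 8.2 / 2e-05 = 410000
Compute log10: log10(410000) = 5.612784
Multiply: SPL = 20 * 5.612784 = 112.26

112.26 dB


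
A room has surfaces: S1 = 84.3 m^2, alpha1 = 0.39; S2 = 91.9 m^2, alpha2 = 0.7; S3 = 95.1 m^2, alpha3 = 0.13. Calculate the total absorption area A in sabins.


Given surfaces:
  Surface 1: 84.3 * 0.39 = 32.877
  Surface 2: 91.9 * 0.7 = 64.33
  Surface 3: 95.1 * 0.13 = 12.363
Formula: A = sum(Si * alpha_i)
A = 32.877 + 64.33 + 12.363
A = 109.57

109.57 sabins


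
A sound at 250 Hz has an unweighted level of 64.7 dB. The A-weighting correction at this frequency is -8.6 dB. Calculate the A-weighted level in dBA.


Given values:
  SPL = 64.7 dB
  A-weighting at 250 Hz = -8.6 dB
Formula: L_A = SPL + A_weight
L_A = 64.7 + (-8.6)
L_A = 56.1

56.1 dBA


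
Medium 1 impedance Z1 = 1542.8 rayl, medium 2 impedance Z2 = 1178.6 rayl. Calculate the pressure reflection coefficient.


Given values:
  Z1 = 1542.8 rayl, Z2 = 1178.6 rayl
Formula: R = (Z2 - Z1) / (Z2 + Z1)
Numerator: Z2 - Z1 = 1178.6 - 1542.8 = -364.2
Denominator: Z2 + Z1 = 1178.6 + 1542.8 = 2721.4
R = -364.2 / 2721.4 = -0.1338

-0.1338


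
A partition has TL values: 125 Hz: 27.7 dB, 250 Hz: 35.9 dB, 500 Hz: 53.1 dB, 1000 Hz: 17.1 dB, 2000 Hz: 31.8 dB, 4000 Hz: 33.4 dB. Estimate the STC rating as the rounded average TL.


Given TL values at each frequency:
  125 Hz: 27.7 dB
  250 Hz: 35.9 dB
  500 Hz: 53.1 dB
  1000 Hz: 17.1 dB
  2000 Hz: 31.8 dB
  4000 Hz: 33.4 dB
Formula: STC ~ round(average of TL values)
Sum = 27.7 + 35.9 + 53.1 + 17.1 + 31.8 + 33.4 = 199.0
Average = 199.0 / 6 = 33.17
Rounded: 33

33


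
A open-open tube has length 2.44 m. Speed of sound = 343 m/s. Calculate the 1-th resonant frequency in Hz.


Given values:
  Tube type: open-open, L = 2.44 m, c = 343 m/s, n = 1
Formula: f_n = n * c / (2 * L)
Compute 2 * L = 2 * 2.44 = 4.88
f = 1 * 343 / 4.88
f = 70.29

70.29 Hz


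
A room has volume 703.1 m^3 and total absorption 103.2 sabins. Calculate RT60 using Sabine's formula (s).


Given values:
  V = 703.1 m^3
  A = 103.2 sabins
Formula: RT60 = 0.161 * V / A
Numerator: 0.161 * 703.1 = 113.1991
RT60 = 113.1991 / 103.2 = 1.097

1.097 s


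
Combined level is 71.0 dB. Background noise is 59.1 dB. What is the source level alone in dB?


Given values:
  L_total = 71.0 dB, L_bg = 59.1 dB
Formula: L_source = 10 * log10(10^(L_total/10) - 10^(L_bg/10))
Convert to linear:
  10^(71.0/10) = 12589254.1179
  10^(59.1/10) = 812830.5162
Difference: 12589254.1179 - 812830.5162 = 11776423.6017
L_source = 10 * log10(11776423.6017) = 70.71

70.71 dB


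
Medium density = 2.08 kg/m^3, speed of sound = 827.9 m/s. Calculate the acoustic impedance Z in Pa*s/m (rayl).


Given values:
  rho = 2.08 kg/m^3
  c = 827.9 m/s
Formula: Z = rho * c
Z = 2.08 * 827.9
Z = 1722.03

1722.03 rayl


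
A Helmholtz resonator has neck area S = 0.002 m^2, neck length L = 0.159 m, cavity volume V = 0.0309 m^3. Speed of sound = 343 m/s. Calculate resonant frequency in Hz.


Given values:
  S = 0.002 m^2, L = 0.159 m, V = 0.0309 m^3, c = 343 m/s
Formula: f = (c / (2*pi)) * sqrt(S / (V * L))
Compute V * L = 0.0309 * 0.159 = 0.0049131
Compute S / (V * L) = 0.002 / 0.0049131 = 0.4071
Compute sqrt(0.4071) = 0.638044
Compute c / (2*pi) = 343 / 6.283185 = 54.590148
f = 54.590148 * 0.638044 = 34.83

34.83 Hz


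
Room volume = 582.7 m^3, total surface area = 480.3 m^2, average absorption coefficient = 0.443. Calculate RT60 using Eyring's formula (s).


Given values:
  V = 582.7 m^3, S = 480.3 m^2, alpha = 0.443
Formula: RT60 = 0.161 * V / (-S * ln(1 - alpha))
Compute ln(1 - 0.443) = ln(0.557) = -0.58519
Denominator: -480.3 * -0.58519 = 281.0668
Numerator: 0.161 * 582.7 = 93.8147
RT60 = 93.8147 / 281.0668 = 0.334

0.334 s


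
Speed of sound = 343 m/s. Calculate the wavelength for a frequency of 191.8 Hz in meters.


Given values:
  c = 343 m/s, f = 191.8 Hz
Formula: lambda = c / f
lambda = 343 / 191.8
lambda = 1.7883

1.7883 m


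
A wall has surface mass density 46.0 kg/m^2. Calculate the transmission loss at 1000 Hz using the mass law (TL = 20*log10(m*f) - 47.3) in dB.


Given values:
  m = 46.0 kg/m^2, f = 1000 Hz
Formula: TL = 20 * log10(m * f) - 47.3
Compute m * f = 46.0 * 1000 = 46000.0
Compute log10(46000.0) = 4.662758
Compute 20 * 4.662758 = 93.2552
TL = 93.2552 - 47.3 = 45.96

45.96 dB


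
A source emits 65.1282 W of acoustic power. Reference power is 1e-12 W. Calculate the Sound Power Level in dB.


Given values:
  W = 65.1282 W
  W_ref = 1e-12 W
Formula: SWL = 10 * log10(W / W_ref)
Compute ratio: W / W_ref = 65128200000000
Compute log10: log10(65128200000000) = 13.813769
Multiply: SWL = 10 * 13.813769 = 138.14

138.14 dB


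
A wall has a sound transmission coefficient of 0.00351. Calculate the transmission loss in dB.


Given values:
  tau = 0.00351
Formula: TL = 10 * log10(1 / tau)
Compute 1 / tau = 1 / 0.00351 = 284.9003
Compute log10(284.9003) = 2.454693
TL = 10 * 2.454693 = 24.55

24.55 dB


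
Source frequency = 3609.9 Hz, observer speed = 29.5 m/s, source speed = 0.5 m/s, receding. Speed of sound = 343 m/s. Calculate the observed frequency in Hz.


Given values:
  f_s = 3609.9 Hz, v_o = 29.5 m/s, v_s = 0.5 m/s
  Direction: receding
Formula: f_o = f_s * (c - v_o) / (c + v_s)
Numerator: c - v_o = 343 - 29.5 = 313.5
Denominator: c + v_s = 343 + 0.5 = 343.5
f_o = 3609.9 * 313.5 / 343.5 = 3294.62

3294.62 Hz


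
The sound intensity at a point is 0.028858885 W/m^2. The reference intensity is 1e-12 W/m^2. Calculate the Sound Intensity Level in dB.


Given values:
  I = 0.028858885 W/m^2
  I_ref = 1e-12 W/m^2
Formula: SIL = 10 * log10(I / I_ref)
Compute ratio: I / I_ref = 28858885000
Compute log10: log10(28858885000) = 10.46028
Multiply: SIL = 10 * 10.46028 = 104.6

104.6 dB


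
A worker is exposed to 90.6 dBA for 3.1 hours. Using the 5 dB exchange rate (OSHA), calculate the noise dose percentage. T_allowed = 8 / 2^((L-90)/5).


Given values:
  L = 90.6 dBA, T = 3.1 hours
Formula: T_allowed = 8 / 2^((L - 90) / 5)
Compute exponent: (90.6 - 90) / 5 = 0.12
Compute 2^(0.12) = 1.086735
T_allowed = 8 / 1.086735 = 7.3615 hours
Dose = (T / T_allowed) * 100
Dose = (3.1 / 7.3615) * 100 = 42.11

42.11 %


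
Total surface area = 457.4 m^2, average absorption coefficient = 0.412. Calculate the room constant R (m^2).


Given values:
  S = 457.4 m^2, alpha = 0.412
Formula: R = S * alpha / (1 - alpha)
Numerator: 457.4 * 0.412 = 188.4488
Denominator: 1 - 0.412 = 0.588
R = 188.4488 / 0.588 = 320.49

320.49 m^2


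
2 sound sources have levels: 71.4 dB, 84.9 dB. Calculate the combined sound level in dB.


Formula: L_total = 10 * log10( sum(10^(Li/10)) )
  Source 1: 10^(71.4/10) = 13803842.646
  Source 2: 10^(84.9/10) = 309029543.2514
Sum of linear values = 322833385.8974
L_total = 10 * log10(322833385.8974) = 85.09

85.09 dB


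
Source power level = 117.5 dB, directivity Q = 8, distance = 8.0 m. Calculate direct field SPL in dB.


Given values:
  Lw = 117.5 dB, Q = 8, r = 8.0 m
Formula: SPL = Lw + 10 * log10(Q / (4 * pi * r^2))
Compute 4 * pi * r^2 = 4 * pi * 8.0^2 = 804.2477
Compute Q / denom = 8 / 804.2477 = 0.00994718
Compute 10 * log10(0.00994718) = -20.023
SPL = 117.5 + (-20.023) = 97.48

97.48 dB


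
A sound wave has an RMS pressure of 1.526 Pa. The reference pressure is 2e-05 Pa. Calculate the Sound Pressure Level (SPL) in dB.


Given values:
  p = 1.526 Pa
  p_ref = 2e-05 Pa
Formula: SPL = 20 * log10(p / p_ref)
Compute ratio: p / p_ref = 1.526 / 2e-05 = 76300
Compute log10: log10(76300) = 4.882525
Multiply: SPL = 20 * 4.882525 = 97.65

97.65 dB


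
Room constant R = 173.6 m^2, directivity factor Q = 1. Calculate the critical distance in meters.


Given values:
  R = 173.6 m^2, Q = 1
Formula: d_c = 0.141 * sqrt(Q * R)
Compute Q * R = 1 * 173.6 = 173.6
Compute sqrt(173.6) = 13.1757
d_c = 0.141 * 13.1757 = 1.858

1.858 m


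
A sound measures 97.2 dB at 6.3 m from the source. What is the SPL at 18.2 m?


Given values:
  SPL1 = 97.2 dB, r1 = 6.3 m, r2 = 18.2 m
Formula: SPL2 = SPL1 - 20 * log10(r2 / r1)
Compute ratio: r2 / r1 = 18.2 / 6.3 = 2.8889
Compute log10: log10(2.8889) = 0.460733
Compute drop: 20 * 0.460733 = 9.2147
SPL2 = 97.2 - 9.2147 = 87.99

87.99 dB


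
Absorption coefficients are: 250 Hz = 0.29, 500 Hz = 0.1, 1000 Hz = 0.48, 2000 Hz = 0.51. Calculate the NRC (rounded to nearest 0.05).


Given values:
  a_250 = 0.29, a_500 = 0.1
  a_1000 = 0.48, a_2000 = 0.51
Formula: NRC = (a250 + a500 + a1000 + a2000) / 4
Sum = 0.29 + 0.1 + 0.48 + 0.51 = 1.38
NRC = 1.38 / 4 = 0.345
Rounded to nearest 0.05: 0.35

0.35


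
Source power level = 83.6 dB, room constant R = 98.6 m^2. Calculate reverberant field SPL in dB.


Given values:
  Lw = 83.6 dB, R = 98.6 m^2
Formula: SPL = Lw + 10 * log10(4 / R)
Compute 4 / R = 4 / 98.6 = 0.040568
Compute 10 * log10(0.040568) = -13.9182
SPL = 83.6 + (-13.9182) = 69.68

69.68 dB


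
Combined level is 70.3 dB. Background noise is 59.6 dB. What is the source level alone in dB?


Given values:
  L_total = 70.3 dB, L_bg = 59.6 dB
Formula: L_source = 10 * log10(10^(L_total/10) - 10^(L_bg/10))
Convert to linear:
  10^(70.3/10) = 10715193.0524
  10^(59.6/10) = 912010.8394
Difference: 10715193.0524 - 912010.8394 = 9803182.213
L_source = 10 * log10(9803182.213) = 69.91

69.91 dB
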